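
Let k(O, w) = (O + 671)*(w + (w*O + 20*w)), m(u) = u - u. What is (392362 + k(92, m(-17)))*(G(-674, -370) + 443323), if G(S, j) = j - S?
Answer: 174062376974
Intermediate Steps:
m(u) = 0
k(O, w) = (671 + O)*(21*w + O*w) (k(O, w) = (671 + O)*(w + (O*w + 20*w)) = (671 + O)*(w + (20*w + O*w)) = (671 + O)*(21*w + O*w))
(392362 + k(92, m(-17)))*(G(-674, -370) + 443323) = (392362 + 0*(14091 + 92**2 + 692*92))*((-370 - 1*(-674)) + 443323) = (392362 + 0*(14091 + 8464 + 63664))*((-370 + 674) + 443323) = (392362 + 0*86219)*(304 + 443323) = (392362 + 0)*443627 = 392362*443627 = 174062376974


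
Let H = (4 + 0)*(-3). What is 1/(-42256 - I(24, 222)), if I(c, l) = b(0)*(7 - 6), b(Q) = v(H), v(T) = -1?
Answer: -1/42255 ≈ -2.3666e-5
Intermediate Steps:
H = -12 (H = 4*(-3) = -12)
b(Q) = -1
I(c, l) = -1 (I(c, l) = -(7 - 6) = -1*1 = -1)
1/(-42256 - I(24, 222)) = 1/(-42256 - 1*(-1)) = 1/(-42256 + 1) = 1/(-42255) = -1/42255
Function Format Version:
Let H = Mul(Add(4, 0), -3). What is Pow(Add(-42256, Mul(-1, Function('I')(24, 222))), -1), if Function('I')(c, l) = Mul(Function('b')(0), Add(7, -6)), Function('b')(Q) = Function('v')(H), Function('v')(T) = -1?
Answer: Rational(-1, 42255) ≈ -2.3666e-5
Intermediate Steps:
H = -12 (H = Mul(4, -3) = -12)
Function('b')(Q) = -1
Function('I')(c, l) = -1 (Function('I')(c, l) = Mul(-1, Add(7, -6)) = Mul(-1, 1) = -1)
Pow(Add(-42256, Mul(-1, Function('I')(24, 222))), -1) = Pow(Add(-42256, Mul(-1, -1)), -1) = Pow(Add(-42256, 1), -1) = Pow(-42255, -1) = Rational(-1, 42255)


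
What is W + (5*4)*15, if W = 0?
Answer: 300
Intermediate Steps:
W + (5*4)*15 = 0 + (5*4)*15 = 0 + 20*15 = 0 + 300 = 300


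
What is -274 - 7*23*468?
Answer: -75622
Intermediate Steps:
-274 - 7*23*468 = -274 - 161*468 = -274 - 75348 = -75622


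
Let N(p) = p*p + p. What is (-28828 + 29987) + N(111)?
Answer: 13591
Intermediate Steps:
N(p) = p + p² (N(p) = p² + p = p + p²)
(-28828 + 29987) + N(111) = (-28828 + 29987) + 111*(1 + 111) = 1159 + 111*112 = 1159 + 12432 = 13591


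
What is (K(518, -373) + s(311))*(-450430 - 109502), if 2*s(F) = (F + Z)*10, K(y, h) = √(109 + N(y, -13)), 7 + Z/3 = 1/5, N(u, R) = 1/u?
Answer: -813581196 - 279966*√29247834/259 ≈ -8.1943e+8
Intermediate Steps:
Z = -102/5 (Z = -21 + 3/5 = -21 + 3*(⅕) = -21 + ⅗ = -102/5 ≈ -20.400)
K(y, h) = √(109 + 1/y)
s(F) = -102 + 5*F (s(F) = ((F - 102/5)*10)/2 = ((-102/5 + F)*10)/2 = (-204 + 10*F)/2 = -102 + 5*F)
(K(518, -373) + s(311))*(-450430 - 109502) = (√(109 + 1/518) + (-102 + 5*311))*(-450430 - 109502) = (√(109 + 1/518) + (-102 + 1555))*(-559932) = (√(56463/518) + 1453)*(-559932) = (√29247834/518 + 1453)*(-559932) = (1453 + √29247834/518)*(-559932) = -813581196 - 279966*√29247834/259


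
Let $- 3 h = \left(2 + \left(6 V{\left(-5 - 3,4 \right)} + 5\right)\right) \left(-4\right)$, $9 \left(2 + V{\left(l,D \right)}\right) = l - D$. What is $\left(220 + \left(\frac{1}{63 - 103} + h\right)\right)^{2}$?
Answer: $\frac{591316489}{14400} \approx 41064.0$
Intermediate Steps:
$V{\left(l,D \right)} = -2 - \frac{D}{9} + \frac{l}{9}$ ($V{\left(l,D \right)} = -2 + \frac{l - D}{9} = -2 - \left(- \frac{l}{9} + \frac{D}{9}\right) = -2 - \frac{D}{9} + \frac{l}{9}$)
$h = - \frac{52}{3}$ ($h = - \frac{\left(2 + \left(6 \left(-2 - \frac{4}{9} + \frac{-5 - 3}{9}\right) + 5\right)\right) \left(-4\right)}{3} = - \frac{\left(2 + \left(6 \left(-2 - \frac{4}{9} + \frac{1}{9} \left(-8\right)\right) + 5\right)\right) \left(-4\right)}{3} = - \frac{\left(2 + \left(6 \left(-2 - \frac{4}{9} - \frac{8}{9}\right) + 5\right)\right) \left(-4\right)}{3} = - \frac{\left(2 + \left(6 \left(- \frac{10}{3}\right) + 5\right)\right) \left(-4\right)}{3} = - \frac{\left(2 + \left(-20 + 5\right)\right) \left(-4\right)}{3} = - \frac{\left(2 - 15\right) \left(-4\right)}{3} = - \frac{\left(-13\right) \left(-4\right)}{3} = \left(- \frac{1}{3}\right) 52 = - \frac{52}{3} \approx -17.333$)
$\left(220 + \left(\frac{1}{63 - 103} + h\right)\right)^{2} = \left(220 - \left(\frac{52}{3} - \frac{1}{63 - 103}\right)\right)^{2} = \left(220 - \left(\frac{52}{3} - \frac{1}{-40}\right)\right)^{2} = \left(220 - \frac{2083}{120}\right)^{2} = \left(\frac{24317}{120}\right)^{2} = \frac{591316489}{14400}$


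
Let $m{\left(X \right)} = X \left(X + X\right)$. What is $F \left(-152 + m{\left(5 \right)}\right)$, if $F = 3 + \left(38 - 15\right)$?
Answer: $-2652$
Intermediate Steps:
$m{\left(X \right)} = 2 X^{2}$ ($m{\left(X \right)} = X 2 X = 2 X^{2}$)
$F = 26$ ($F = 3 + \left(38 - 15\right) = 3 + 23 = 26$)
$F \left(-152 + m{\left(5 \right)}\right) = 26 \left(-152 + 2 \cdot 5^{2}\right) = 26 \left(-152 + 2 \cdot 25\right) = 26 \left(-152 + 50\right) = 26 \left(-102\right) = -2652$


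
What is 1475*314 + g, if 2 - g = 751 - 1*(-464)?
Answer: 461937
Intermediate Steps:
g = -1213 (g = 2 - (751 - 1*(-464)) = 2 - (751 + 464) = 2 - 1*1215 = 2 - 1215 = -1213)
1475*314 + g = 1475*314 - 1213 = 463150 - 1213 = 461937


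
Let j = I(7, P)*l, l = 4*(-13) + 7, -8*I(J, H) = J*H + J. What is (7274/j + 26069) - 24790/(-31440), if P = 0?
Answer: 8667143791/330120 ≈ 26255.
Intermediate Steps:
I(J, H) = -J/8 - H*J/8 (I(J, H) = -(J*H + J)/8 = -(H*J + J)/8 = -(J + H*J)/8 = -J/8 - H*J/8)
l = -45 (l = -52 + 7 = -45)
j = 315/8 (j = -1/8*7*(1 + 0)*(-45) = -1/8*7*1*(-45) = -7/8*(-45) = 315/8 ≈ 39.375)
(7274/j + 26069) - 24790/(-31440) = (7274/(315/8) + 26069) - 24790/(-31440) = (7274*(8/315) + 26069) - 24790*(-1/31440) = (58192/315 + 26069) + 2479/3144 = 8269927/315 + 2479/3144 = 8667143791/330120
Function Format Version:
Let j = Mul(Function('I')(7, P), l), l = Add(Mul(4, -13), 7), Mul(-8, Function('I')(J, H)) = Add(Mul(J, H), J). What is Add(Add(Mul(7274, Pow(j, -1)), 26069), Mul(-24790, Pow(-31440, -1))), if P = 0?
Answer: Rational(8667143791, 330120) ≈ 26255.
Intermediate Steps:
Function('I')(J, H) = Add(Mul(Rational(-1, 8), J), Mul(Rational(-1, 8), H, J)) (Function('I')(J, H) = Mul(Rational(-1, 8), Add(Mul(J, H), J)) = Mul(Rational(-1, 8), Add(Mul(H, J), J)) = Mul(Rational(-1, 8), Add(J, Mul(H, J))) = Add(Mul(Rational(-1, 8), J), Mul(Rational(-1, 8), H, J)))
l = -45 (l = Add(-52, 7) = -45)
j = Rational(315, 8) (j = Mul(Mul(Rational(-1, 8), 7, Add(1, 0)), -45) = Mul(Mul(Rational(-1, 8), 7, 1), -45) = Mul(Rational(-7, 8), -45) = Rational(315, 8) ≈ 39.375)
Add(Add(Mul(7274, Pow(j, -1)), 26069), Mul(-24790, Pow(-31440, -1))) = Add(Add(Mul(7274, Pow(Rational(315, 8), -1)), 26069), Mul(-24790, Pow(-31440, -1))) = Add(Add(Mul(7274, Rational(8, 315)), 26069), Mul(-24790, Rational(-1, 31440))) = Add(Add(Rational(58192, 315), 26069), Rational(2479, 3144)) = Add(Rational(8269927, 315), Rational(2479, 3144)) = Rational(8667143791, 330120)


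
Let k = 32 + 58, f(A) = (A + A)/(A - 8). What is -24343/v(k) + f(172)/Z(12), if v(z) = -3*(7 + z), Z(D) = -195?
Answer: 64865753/775515 ≈ 83.642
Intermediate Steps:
f(A) = 2*A/(-8 + A) (f(A) = (2*A)/(-8 + A) = 2*A/(-8 + A))
k = 90
v(z) = -21 - 3*z
-24343/v(k) + f(172)/Z(12) = -24343/(-21 - 3*90) + (2*172/(-8 + 172))/(-195) = -24343/(-21 - 270) + (2*172/164)*(-1/195) = -24343/(-291) + (2*172*(1/164))*(-1/195) = -24343*(-1/291) + (86/41)*(-1/195) = 24343/291 - 86/7995 = 64865753/775515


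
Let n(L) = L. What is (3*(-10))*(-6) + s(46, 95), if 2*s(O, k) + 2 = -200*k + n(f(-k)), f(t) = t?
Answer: -18737/2 ≈ -9368.5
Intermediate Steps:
s(O, k) = -1 - 201*k/2 (s(O, k) = -1 + (-200*k - k)/2 = -1 + (-201*k)/2 = -1 - 201*k/2)
(3*(-10))*(-6) + s(46, 95) = (3*(-10))*(-6) + (-1 - 201/2*95) = -30*(-6) + (-1 - 19095/2) = 180 - 19097/2 = -18737/2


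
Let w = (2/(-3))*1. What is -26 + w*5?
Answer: -88/3 ≈ -29.333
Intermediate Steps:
w = -⅔ (w = (2*(-⅓))*1 = -⅔*1 = -⅔ ≈ -0.66667)
-26 + w*5 = -26 - ⅔*5 = -26 - 10/3 = -88/3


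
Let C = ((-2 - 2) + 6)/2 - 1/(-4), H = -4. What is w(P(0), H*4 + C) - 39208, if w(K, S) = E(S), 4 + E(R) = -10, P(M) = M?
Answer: -39222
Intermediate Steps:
E(R) = -14 (E(R) = -4 - 10 = -14)
C = 5/4 (C = (-4 + 6)*(½) - 1*(-¼) = 2*(½) + ¼ = 1 + ¼ = 5/4 ≈ 1.2500)
w(K, S) = -14
w(P(0), H*4 + C) - 39208 = -14 - 39208 = -39222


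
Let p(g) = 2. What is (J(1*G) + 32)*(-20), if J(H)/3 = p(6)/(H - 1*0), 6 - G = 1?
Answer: -664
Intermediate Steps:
G = 5 (G = 6 - 1*1 = 6 - 1 = 5)
J(H) = 6/H (J(H) = 3*(2/(H - 1*0)) = 3*(2/(H + 0)) = 3*(2/H) = 6/H)
(J(1*G) + 32)*(-20) = (6/((1*5)) + 32)*(-20) = (6/5 + 32)*(-20) = (166/5)*(-20) = -664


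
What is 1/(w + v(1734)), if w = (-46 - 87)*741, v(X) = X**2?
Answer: 1/2908203 ≈ 3.4385e-7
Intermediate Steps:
w = -98553 (w = -133*741 = -98553)
1/(w + v(1734)) = 1/(-98553 + 1734**2) = 1/(-98553 + 3006756) = 1/2908203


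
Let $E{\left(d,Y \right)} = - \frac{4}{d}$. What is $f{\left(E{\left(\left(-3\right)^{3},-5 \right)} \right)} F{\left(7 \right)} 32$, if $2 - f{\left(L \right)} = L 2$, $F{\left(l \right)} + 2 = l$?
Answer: $\frac{7360}{27} \approx 272.59$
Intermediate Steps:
$F{\left(l \right)} = -2 + l$
$f{\left(L \right)} = 2 - 2 L$ ($f{\left(L \right)} = 2 - L 2 = 2 - 2 L$)
$f{\left(E{\left(\left(-3\right)^{3},-5 \right)} \right)} F{\left(7 \right)} 32 = \left(2 - 2 \left(- \frac{4}{\left(-3\right)^{3}}\right)\right) \left(-2 + 7\right) 32 = \left(2 - 2 \left(- \frac{4}{-27}\right)\right) 5 \cdot 32 = \left(2 - 2 \left(\left(-4\right) \left(- \frac{1}{27}\right)\right)\right) 5 \cdot 32 = \left(2 - \frac{8}{27}\right) 5 \cdot 32 = \frac{46}{27} \cdot 5 \cdot 32 = \frac{230}{27} \cdot 32 = \frac{7360}{27}$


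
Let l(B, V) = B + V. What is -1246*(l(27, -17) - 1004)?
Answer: 1238524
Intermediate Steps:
-1246*(l(27, -17) - 1004) = -1246*((27 - 17) - 1004) = -1246*(10 - 1004) = -1246*(-994) = 1238524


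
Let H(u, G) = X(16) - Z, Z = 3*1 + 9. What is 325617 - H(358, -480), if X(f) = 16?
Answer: 325613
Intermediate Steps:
Z = 12 (Z = 3 + 9 = 12)
H(u, G) = 4 (H(u, G) = 16 - 1*12 = 16 - 12 = 4)
325617 - H(358, -480) = 325617 - 1*4 = 325617 - 4 = 325613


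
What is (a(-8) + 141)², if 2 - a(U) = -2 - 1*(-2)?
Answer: 20449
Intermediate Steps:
a(U) = 2 (a(U) = 2 - (-2 - 1*(-2)) = 2 - (-2 + 2) = 2 - 1*0 = 2 + 0 = 2)
(a(-8) + 141)² = (2 + 141)² = 143² = 20449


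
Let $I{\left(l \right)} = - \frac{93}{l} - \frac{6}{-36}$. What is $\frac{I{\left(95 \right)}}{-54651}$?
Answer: $\frac{463}{31151070} \approx 1.4863 \cdot 10^{-5}$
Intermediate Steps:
$I{\left(l \right)} = \frac{1}{6} - \frac{93}{l}$ ($I{\left(l \right)} = - \frac{93}{l} - - \frac{1}{6} = - \frac{93}{l} + \frac{1}{6} = \frac{1}{6} - \frac{93}{l}$)
$\frac{I{\left(95 \right)}}{-54651} = \frac{\frac{1}{6} \cdot \frac{1}{95} \left(-558 + 95\right)}{-54651} = \frac{1}{6} \cdot \frac{1}{95} \left(-463\right) \left(- \frac{1}{54651}\right) = \left(- \frac{463}{570}\right) \left(- \frac{1}{54651}\right) = \frac{463}{31151070}$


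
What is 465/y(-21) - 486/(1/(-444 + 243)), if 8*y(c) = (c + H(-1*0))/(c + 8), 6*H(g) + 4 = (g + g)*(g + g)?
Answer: 99918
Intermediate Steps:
H(g) = -⅔ + 2*g²/3 (H(g) = -⅔ + ((g + g)*(g + g))/6 = -⅔ + ((2*g)*(2*g))/6 = -⅔ + (4*g²)/6 = -⅔ + 2*g²/3)
y(c) = (-⅔ + c)/(8*(8 + c)) (y(c) = ((c + (-⅔ + 2*(-1*0)²/3))/(c + 8))/8 = ((c + (-⅔ + (⅔)*0²))/(8 + c))/8 = ((c + (-⅔ + (⅔)*0))/(8 + c))/8 = ((c + (-⅔ + 0))/(8 + c))/8 = ((c - ⅔)/(8 + c))/8 = ((-⅔ + c)/(8 + c))/8 = (-⅔ + c)/(8*(8 + c)))
465/y(-21) - 486/(1/(-444 + 243)) = 465/(((-2 + 3*(-21))/(24*(8 - 21)))) - 486/(1/(-444 + 243)) = 465/(((1/24)*(-2 - 63)/(-13))) - 486/(1/(-201)) = 465/(((1/24)*(-1/13)*(-65))) - 486/(-1/201) = 465/(5/24) - 486*(-201) = 465*(24/5) + 97686 = 2232 + 97686 = 99918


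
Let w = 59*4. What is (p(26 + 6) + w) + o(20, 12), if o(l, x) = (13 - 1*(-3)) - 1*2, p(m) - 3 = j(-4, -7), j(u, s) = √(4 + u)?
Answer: 253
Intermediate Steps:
p(m) = 3 (p(m) = 3 + √(4 - 4) = 3 + √0 = 3 + 0 = 3)
o(l, x) = 14 (o(l, x) = (13 + 3) - 2 = 16 - 2 = 14)
w = 236
(p(26 + 6) + w) + o(20, 12) = (3 + 236) + 14 = 239 + 14 = 253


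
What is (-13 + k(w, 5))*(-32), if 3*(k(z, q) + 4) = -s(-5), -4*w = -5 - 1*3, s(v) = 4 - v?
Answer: 640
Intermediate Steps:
w = 2 (w = -(-5 - 1*3)/4 = -(-5 - 3)/4 = -¼*(-8) = 2)
k(z, q) = -7 (k(z, q) = -4 + (-(4 - 1*(-5)))/3 = -4 + (-(4 + 5))/3 = -4 + (-1*9)/3 = -4 + (⅓)*(-9) = -4 - 3 = -7)
(-13 + k(w, 5))*(-32) = (-13 - 7)*(-32) = -20*(-32) = 640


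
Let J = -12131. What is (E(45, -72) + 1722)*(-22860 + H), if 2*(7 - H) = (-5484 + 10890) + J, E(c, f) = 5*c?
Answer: -75896007/2 ≈ -3.7948e+7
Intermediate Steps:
H = 6739/2 (H = 7 - ((-5484 + 10890) - 12131)/2 = 7 - (5406 - 12131)/2 = 7 - 1/2*(-6725) = 7 + 6725/2 = 6739/2 ≈ 3369.5)
(E(45, -72) + 1722)*(-22860 + H) = (5*45 + 1722)*(-22860 + 6739/2) = (225 + 1722)*(-38981/2) = 1947*(-38981/2) = -75896007/2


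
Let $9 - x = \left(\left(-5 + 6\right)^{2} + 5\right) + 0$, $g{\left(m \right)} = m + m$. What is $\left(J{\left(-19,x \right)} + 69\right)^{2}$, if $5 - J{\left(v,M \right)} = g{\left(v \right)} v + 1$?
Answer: $421201$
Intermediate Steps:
$g{\left(m \right)} = 2 m$
$x = 3$ ($x = 9 - \left(\left(\left(-5 + 6\right)^{2} + 5\right) + 0\right) = 9 - \left(\left(1^{2} + 5\right) + 0\right) = 9 - \left(\left(1 + 5\right) + 0\right) = 9 - \left(6 + 0\right) = 9 - 6 = 3$)
$J{\left(v,M \right)} = 4 - 2 v^{2}$ ($J{\left(v,M \right)} = 5 - \left(2 v v + 1\right) = 5 - \left(2 v^{2} + 1\right) = 5 - \left(1 + 2 v^{2}\right) = 4 - 2 v^{2}$)
$\left(J{\left(-19,x \right)} + 69\right)^{2} = \left(\left(4 - 2 \left(-19\right)^{2}\right) + 69\right)^{2} = \left(\left(4 - 722\right) + 69\right)^{2} = \left(-718 + 69\right)^{2} = \left(-649\right)^{2} = 421201$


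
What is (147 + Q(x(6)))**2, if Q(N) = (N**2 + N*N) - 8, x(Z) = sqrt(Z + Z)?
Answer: 26569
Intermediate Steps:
x(Z) = sqrt(2)*sqrt(Z) (x(Z) = sqrt(2*Z) = sqrt(2)*sqrt(Z))
Q(N) = -8 + 2*N**2 (Q(N) = (N**2 + N**2) - 8 = 2*N**2 - 8 = -8 + 2*N**2)
(147 + Q(x(6)))**2 = (147 + (-8 + 2*(sqrt(2)*sqrt(6))**2))**2 = (147 + (-8 + 2*(2*sqrt(3))**2))**2 = (147 + (-8 + 2*12))**2 = (147 + (-8 + 24))**2 = (147 + 16)**2 = 163**2 = 26569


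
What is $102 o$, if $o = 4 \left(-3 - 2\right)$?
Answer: $-2040$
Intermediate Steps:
$o = -20$ ($o = 4 \left(-5\right) = -20$)
$102 o = 102 \left(-20\right) = -2040$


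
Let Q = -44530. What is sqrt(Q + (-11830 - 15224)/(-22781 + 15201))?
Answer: I*sqrt(639582105670)/3790 ≈ 211.01*I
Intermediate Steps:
sqrt(Q + (-11830 - 15224)/(-22781 + 15201)) = sqrt(-44530 + (-11830 - 15224)/(-22781 + 15201)) = sqrt(-44530 - 27054/(-7580)) = sqrt(-44530 - 27054*(-1/7580)) = sqrt(-44530 + 13527/3790) = sqrt(-168755173/3790) = I*sqrt(639582105670)/3790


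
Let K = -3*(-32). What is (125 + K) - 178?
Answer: 43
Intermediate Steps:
K = 96
(125 + K) - 178 = (125 + 96) - 178 = 221 - 178 = 43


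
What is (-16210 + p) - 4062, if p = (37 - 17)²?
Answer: -19872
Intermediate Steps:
p = 400 (p = 20² = 400)
(-16210 + p) - 4062 = (-16210 + 400) - 4062 = -15810 - 4062 = -19872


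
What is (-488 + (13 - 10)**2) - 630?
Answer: -1109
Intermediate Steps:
(-488 + (13 - 10)**2) - 630 = (-488 + 3**2) - 630 = (-488 + 9) - 630 = -479 - 630 = -1109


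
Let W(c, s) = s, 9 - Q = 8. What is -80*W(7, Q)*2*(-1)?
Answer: 160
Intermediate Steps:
Q = 1 (Q = 9 - 1*8 = 9 - 8 = 1)
-80*W(7, Q)*2*(-1) = -80*2*(-1) = -80*(-2) = 160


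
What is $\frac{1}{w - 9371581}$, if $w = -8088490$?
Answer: $- \frac{1}{17460071} \approx -5.7274 \cdot 10^{-8}$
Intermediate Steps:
$\frac{1}{w - 9371581} = \frac{1}{-8088490 - 9371581} = \frac{1}{-17460071} = - \frac{1}{17460071}$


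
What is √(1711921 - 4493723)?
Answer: I*√2781802 ≈ 1667.9*I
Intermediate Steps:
√(1711921 - 4493723) = √(-2781802) = I*√2781802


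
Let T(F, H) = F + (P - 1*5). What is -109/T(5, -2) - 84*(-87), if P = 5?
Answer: 36431/5 ≈ 7286.2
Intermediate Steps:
T(F, H) = F (T(F, H) = F + (5 - 1*5) = F + (5 - 5) = F + 0 = F)
-109/T(5, -2) - 84*(-87) = -109/5 - 84*(-87) = -109*⅕ + 7308 = -109/5 + 7308 = 36431/5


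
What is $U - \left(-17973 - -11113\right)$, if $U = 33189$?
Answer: $40049$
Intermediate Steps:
$U - \left(-17973 - -11113\right) = 33189 - \left(-17973 - -11113\right) = 33189 - \left(-17973 + 11113\right) = 33189 - -6860 = 33189 + 6860 = 40049$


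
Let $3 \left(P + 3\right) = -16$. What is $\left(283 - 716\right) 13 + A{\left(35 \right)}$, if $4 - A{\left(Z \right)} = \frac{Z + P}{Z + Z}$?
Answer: $- \frac{118133}{21} \approx -5625.4$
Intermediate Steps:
$P = - \frac{25}{3}$ ($P = -3 + \frac{1}{3} \left(-16\right) = -3 - \frac{16}{3} = - \frac{25}{3} \approx -8.3333$)
$A{\left(Z \right)} = 4 - \frac{- \frac{25}{3} + Z}{2 Z}$ ($A{\left(Z \right)} = 4 - \frac{Z - \frac{25}{3}}{Z + Z} = 4 - \frac{- \frac{25}{3} + Z}{2 Z}$)
$\left(283 - 716\right) 13 + A{\left(35 \right)} = \left(283 - 716\right) 13 + \frac{25 + 21 \cdot 35}{6 \cdot 35} = \left(-433\right) 13 + \frac{1}{6} \cdot \frac{1}{35} \left(25 + 735\right) = -5629 + \frac{1}{6} \cdot \frac{1}{35} \cdot 760 = -5629 + \frac{76}{21} = - \frac{118133}{21}$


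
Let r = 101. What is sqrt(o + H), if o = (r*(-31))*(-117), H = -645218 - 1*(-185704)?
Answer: I*sqrt(93187) ≈ 305.27*I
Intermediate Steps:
H = -459514 (H = -645218 + 185704 = -459514)
o = 366327 (o = (101*(-31))*(-117) = -3131*(-117) = 366327)
sqrt(o + H) = sqrt(366327 - 459514) = sqrt(-93187) = I*sqrt(93187)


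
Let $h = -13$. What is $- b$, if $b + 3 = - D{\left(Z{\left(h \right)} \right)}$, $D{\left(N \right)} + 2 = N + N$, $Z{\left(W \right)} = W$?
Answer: $-25$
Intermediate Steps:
$D{\left(N \right)} = -2 + 2 N$ ($D{\left(N \right)} = -2 + \left(N + N\right) = -2 + 2 N$)
$b = 25$ ($b = -3 - \left(-2 + 2 \left(-13\right)\right) = -3 - \left(-2 - 26\right) = -3 - -28 = -3 + 28 = 25$)
$- b = \left(-1\right) 25 = -25$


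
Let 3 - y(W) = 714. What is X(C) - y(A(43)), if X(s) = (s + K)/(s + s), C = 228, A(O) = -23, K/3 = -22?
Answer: 54063/76 ≈ 711.36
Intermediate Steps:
K = -66 (K = 3*(-22) = -66)
y(W) = -711 (y(W) = 3 - 1*714 = 3 - 714 = -711)
X(s) = (-66 + s)/(2*s) (X(s) = (s - 66)/(s + s) = (-66 + s)/((2*s)) = (-66 + s)*(1/(2*s)) = (-66 + s)/(2*s))
X(C) - y(A(43)) = (½)*(-66 + 228)/228 - 1*(-711) = (½)*(1/228)*162 + 711 = 27/76 + 711 = 54063/76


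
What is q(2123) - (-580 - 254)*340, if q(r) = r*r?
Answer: 4790689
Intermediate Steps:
q(r) = r²
q(2123) - (-580 - 254)*340 = 2123² - (-580 - 254)*340 = 4507129 - (-834)*340 = 4507129 - 1*(-283560) = 4507129 + 283560 = 4790689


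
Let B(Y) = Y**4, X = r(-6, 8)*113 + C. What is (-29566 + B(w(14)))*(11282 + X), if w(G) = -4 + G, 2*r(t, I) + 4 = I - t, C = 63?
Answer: -233031060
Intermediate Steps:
r(t, I) = -2 + I/2 - t/2 (r(t, I) = -2 + (I - t)/2 = -2 + (I/2 - t/2) = -2 + I/2 - t/2)
X = 628 (X = (-2 + (1/2)*8 - 1/2*(-6))*113 + 63 = (-2 + 4 + 3)*113 + 63 = 5*113 + 63 = 565 + 63 = 628)
(-29566 + B(w(14)))*(11282 + X) = (-29566 + (-4 + 14)**4)*(11282 + 628) = (-29566 + 10**4)*11910 = (-29566 + 10000)*11910 = -19566*11910 = -233031060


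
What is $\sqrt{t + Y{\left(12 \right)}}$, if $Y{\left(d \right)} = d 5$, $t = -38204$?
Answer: $16 i \sqrt{149} \approx 195.3 i$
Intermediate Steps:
$Y{\left(d \right)} = 5 d$
$\sqrt{t + Y{\left(12 \right)}} = \sqrt{-38204 + 5 \cdot 12} = \sqrt{-38204 + 60} = \sqrt{-38144} = 16 i \sqrt{149}$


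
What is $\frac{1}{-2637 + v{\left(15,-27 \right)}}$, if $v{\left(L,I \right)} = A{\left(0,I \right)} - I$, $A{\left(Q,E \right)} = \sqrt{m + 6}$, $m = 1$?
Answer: $- \frac{2610}{6812093} - \frac{\sqrt{7}}{6812093} \approx -0.00038353$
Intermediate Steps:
$A{\left(Q,E \right)} = \sqrt{7}$ ($A{\left(Q,E \right)} = \sqrt{1 + 6} = \sqrt{7}$)
$v{\left(L,I \right)} = \sqrt{7} - I$
$\frac{1}{-2637 + v{\left(15,-27 \right)}} = \frac{1}{-2637 + \left(\sqrt{7} - -27\right)} = \frac{1}{-2637 + \left(\sqrt{7} + 27\right)} = \frac{1}{-2637 + \left(27 + \sqrt{7}\right)} = \frac{1}{-2610 + \sqrt{7}}$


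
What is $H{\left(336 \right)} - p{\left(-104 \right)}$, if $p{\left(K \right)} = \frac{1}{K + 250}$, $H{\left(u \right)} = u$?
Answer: $\frac{49055}{146} \approx 335.99$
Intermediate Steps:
$p{\left(K \right)} = \frac{1}{250 + K}$
$H{\left(336 \right)} - p{\left(-104 \right)} = 336 - \frac{1}{250 - 104} = 336 - \frac{1}{146} = \frac{49055}{146}$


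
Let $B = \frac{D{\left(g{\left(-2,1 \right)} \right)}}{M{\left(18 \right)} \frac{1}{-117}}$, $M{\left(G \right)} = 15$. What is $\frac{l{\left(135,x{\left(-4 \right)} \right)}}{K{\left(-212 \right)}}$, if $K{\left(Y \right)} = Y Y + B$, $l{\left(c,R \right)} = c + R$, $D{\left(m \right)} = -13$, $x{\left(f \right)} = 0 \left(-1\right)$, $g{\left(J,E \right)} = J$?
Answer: $\frac{675}{225227} \approx 0.002997$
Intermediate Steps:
$x{\left(f \right)} = 0$
$B = \frac{507}{5}$ ($B = - \frac{13}{15 \frac{1}{-117}} = - \frac{13}{15 \left(- \frac{1}{117}\right)} = - \frac{13}{- \frac{5}{39}} = \left(-13\right) \left(- \frac{39}{5}\right) = \frac{507}{5} \approx 101.4$)
$l{\left(c,R \right)} = R + c$
$K{\left(Y \right)} = \frac{507}{5} + Y^{2}$ ($K{\left(Y \right)} = Y Y + \frac{507}{5} = Y^{2} + \frac{507}{5} = \frac{507}{5} + Y^{2}$)
$\frac{l{\left(135,x{\left(-4 \right)} \right)}}{K{\left(-212 \right)}} = \frac{0 + 135}{\frac{507}{5} + \left(-212\right)^{2}} = \frac{135}{\frac{507}{5} + 44944} = \frac{135}{\frac{225227}{5}} = 135 \cdot \frac{5}{225227} = \frac{675}{225227}$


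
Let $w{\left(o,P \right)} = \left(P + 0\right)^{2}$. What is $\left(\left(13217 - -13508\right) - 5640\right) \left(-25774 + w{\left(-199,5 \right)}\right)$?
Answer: $-542917665$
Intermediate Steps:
$w{\left(o,P \right)} = P^{2}$
$\left(\left(13217 - -13508\right) - 5640\right) \left(-25774 + w{\left(-199,5 \right)}\right) = \left(\left(13217 - -13508\right) - 5640\right) \left(-25774 + 5^{2}\right) = \left(\left(13217 + 13508\right) - 5640\right) \left(-25774 + 25\right) = \left(26725 - 5640\right) \left(-25749\right) = 21085 \left(-25749\right) = -542917665$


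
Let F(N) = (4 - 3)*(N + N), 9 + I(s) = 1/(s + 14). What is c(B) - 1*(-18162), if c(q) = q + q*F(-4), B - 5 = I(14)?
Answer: 72759/4 ≈ 18190.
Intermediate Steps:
I(s) = -9 + 1/(14 + s) (I(s) = -9 + 1/(s + 14) = -9 + 1/(14 + s))
F(N) = 2*N (F(N) = 1*(2*N) = 2*N)
B = -111/28 (B = 5 + (-125 - 9*14)/(14 + 14) = 5 + (-125 - 126)/28 = 5 + (1/28)*(-251) = 5 - 251/28 = -111/28 ≈ -3.9643)
c(q) = -7*q (c(q) = q + q*(2*(-4)) = q + q*(-8) = q - 8*q = -7*q)
c(B) - 1*(-18162) = -7*(-111/28) - 1*(-18162) = 111/4 + 18162 = 72759/4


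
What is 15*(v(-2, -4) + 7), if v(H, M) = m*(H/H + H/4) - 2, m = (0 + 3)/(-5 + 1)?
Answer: 555/8 ≈ 69.375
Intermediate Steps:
m = -3/4 (m = 3/(-4) = 3*(-1/4) = -3/4 ≈ -0.75000)
v(H, M) = -11/4 - 3*H/16 (v(H, M) = -3*(H/H + H/4)/4 - 2 = -3*(1 + H*(1/4))/4 - 2 = -3*(1 + H/4)/4 - 2 = (-3/4 - 3*H/16) - 2 = -11/4 - 3*H/16)
15*(v(-2, -4) + 7) = 15*((-11/4 - 3/16*(-2)) + 7) = 15*((-11/4 + 3/8) + 7) = 15*(-19/8 + 7) = 15*(37/8) = 555/8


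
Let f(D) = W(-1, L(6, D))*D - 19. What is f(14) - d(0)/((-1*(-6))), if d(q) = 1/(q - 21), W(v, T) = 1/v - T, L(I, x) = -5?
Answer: 4663/126 ≈ 37.008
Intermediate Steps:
W(v, T) = 1/v - T
d(q) = 1/(-21 + q)
f(D) = -19 + 4*D (f(D) = (1/(-1) - 1*(-5))*D - 19 = (-1 + 5)*D - 19 = 4*D - 19 = -19 + 4*D)
f(14) - d(0)/((-1*(-6))) = (-19 + 4*14) - 1/((-21 + 0)*((-1*(-6)))) = (-19 + 56) - 1/((-21)*6) = 37 - (-1)/(21*6) = 37 - 1*(-1/126) = 37 + 1/126 = 4663/126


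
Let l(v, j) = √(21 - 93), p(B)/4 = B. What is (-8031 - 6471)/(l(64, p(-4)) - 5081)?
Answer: 73684662/25816633 + 87012*I*√2/25816633 ≈ 2.8542 + 0.0047664*I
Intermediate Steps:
p(B) = 4*B
l(v, j) = 6*I*√2 (l(v, j) = √(-72) = 6*I*√2)
(-8031 - 6471)/(l(64, p(-4)) - 5081) = (-8031 - 6471)/(6*I*√2 - 5081) = -14502/(-5081 + 6*I*√2)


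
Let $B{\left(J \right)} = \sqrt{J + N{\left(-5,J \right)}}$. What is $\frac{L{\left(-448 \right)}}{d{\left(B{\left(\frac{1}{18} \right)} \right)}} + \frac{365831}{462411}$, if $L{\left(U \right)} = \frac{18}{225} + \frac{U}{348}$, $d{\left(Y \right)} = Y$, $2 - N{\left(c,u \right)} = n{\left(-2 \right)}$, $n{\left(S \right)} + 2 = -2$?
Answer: $\frac{365831}{462411} - \frac{2626 \sqrt{218}}{79025} \approx 0.3005$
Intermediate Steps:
$n{\left(S \right)} = -4$ ($n{\left(S \right)} = -2 - 2 = -4$)
$N{\left(c,u \right)} = 6$ ($N{\left(c,u \right)} = 2 - -4 = 2 + 4 = 6$)
$B{\left(J \right)} = \sqrt{6 + J}$ ($B{\left(J \right)} = \sqrt{J + 6} = \sqrt{6 + J}$)
$L{\left(U \right)} = \frac{2}{25} + \frac{U}{348}$ ($L{\left(U \right)} = 18 \cdot \frac{1}{225} + U \frac{1}{348} = \frac{2}{25} + \frac{U}{348}$)
$\frac{L{\left(-448 \right)}}{d{\left(B{\left(\frac{1}{18} \right)} \right)}} + \frac{365831}{462411} = \frac{\frac{2}{25} + \frac{1}{348} \left(-448\right)}{\sqrt{6 + \frac{1}{18}}} + \frac{365831}{462411} = \frac{\frac{2}{25} - \frac{112}{87}}{\sqrt{6 + \frac{1}{18}}} + 365831 \cdot \frac{1}{462411} = - \frac{2626}{2175 \sqrt{\frac{109}{18}}} + \frac{365831}{462411} = - \frac{2626}{2175 \frac{\sqrt{218}}{6}} + \frac{365831}{462411} = - \frac{2626 \frac{3 \sqrt{218}}{109}}{2175} + \frac{365831}{462411} = - \frac{2626 \sqrt{218}}{79025} + \frac{365831}{462411} = \frac{365831}{462411} - \frac{2626 \sqrt{218}}{79025}$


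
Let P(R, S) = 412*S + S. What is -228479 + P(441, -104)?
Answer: -271431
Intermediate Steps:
P(R, S) = 413*S
-228479 + P(441, -104) = -228479 + 413*(-104) = -228479 - 42952 = -271431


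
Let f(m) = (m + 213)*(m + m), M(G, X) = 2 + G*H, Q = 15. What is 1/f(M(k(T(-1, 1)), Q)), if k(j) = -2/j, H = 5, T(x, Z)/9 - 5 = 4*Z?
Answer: 6561/5291120 ≈ 0.0012400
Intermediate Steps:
T(x, Z) = 45 + 36*Z (T(x, Z) = 45 + 9*(4*Z) = 45 + 36*Z)
M(G, X) = 2 + 5*G (M(G, X) = 2 + G*5 = 2 + 5*G)
f(m) = 2*m*(213 + m) (f(m) = (213 + m)*(2*m) = 2*m*(213 + m))
1/f(M(k(T(-1, 1)), Q)) = 1/(2*(2 + 5*(-2/(45 + 36*1)))*(213 + (2 + 5*(-2/(45 + 36*1))))) = 1/(2*(2 + 5*(-2/(45 + 36)))*(213 + (2 + 5*(-2/(45 + 36))))) = 1/(2*(2 + 5*(-2/81))*(213 + (2 + 5*(-2/81)))) = 1/(2*(2 - 10/81)*(213 + (2 - 10/81))) = 1/(2*(152/81)*(213 + 152/81)) = 1/(2*(152/81)*(17405/81)) = 1/(5291120/6561) = 6561/5291120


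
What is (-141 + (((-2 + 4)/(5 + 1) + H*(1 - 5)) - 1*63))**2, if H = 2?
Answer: 403225/9 ≈ 44803.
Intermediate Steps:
(-141 + (((-2 + 4)/(5 + 1) + H*(1 - 5)) - 1*63))**2 = (-141 + (((-2 + 4)/(5 + 1) + 2*(1 - 5)) - 1*63))**2 = (-141 + ((2/6 + 2*(-4)) - 63))**2 = (-141 + ((2*(1/6) - 8) - 63))**2 = (-141 + ((1/3 - 8) - 63))**2 = (-141 + (-23/3 - 63))**2 = (-141 - 212/3)**2 = (-635/3)**2 = 403225/9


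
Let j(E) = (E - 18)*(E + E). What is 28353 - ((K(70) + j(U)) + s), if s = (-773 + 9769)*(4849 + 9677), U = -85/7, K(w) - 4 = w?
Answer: -6401769103/49 ≈ -1.3065e+8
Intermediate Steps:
K(w) = 4 + w
U = -85/7 (U = -85*⅐ = -85/7 ≈ -12.143)
j(E) = 2*E*(-18 + E) (j(E) = (-18 + E)*(2*E) = 2*E*(-18 + E))
s = 130675896 (s = 8996*14526 = 130675896)
28353 - ((K(70) + j(U)) + s) = 28353 - (((4 + 70) + 2*(-85/7)*(-18 - 85/7)) + 130675896) = 28353 - ((74 + 2*(-85/7)*(-211/7)) + 130675896) = 28353 - ((74 + 35870/49) + 130675896) = 28353 - (39496/49 + 130675896) = 28353 - 1*6403158400/49 = 28353 - 6403158400/49 = -6401769103/49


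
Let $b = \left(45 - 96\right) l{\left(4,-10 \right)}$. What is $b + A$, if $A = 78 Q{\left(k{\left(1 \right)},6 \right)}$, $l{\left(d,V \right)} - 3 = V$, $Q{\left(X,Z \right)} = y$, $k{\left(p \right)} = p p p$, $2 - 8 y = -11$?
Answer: $\frac{1935}{4} \approx 483.75$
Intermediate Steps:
$y = \frac{13}{8}$ ($y = \frac{1}{4} - - \frac{11}{8} = \frac{1}{4} + \frac{11}{8} = \frac{13}{8} \approx 1.625$)
$k{\left(p \right)} = p^{3}$ ($k{\left(p \right)} = p^{2} p = p^{3}$)
$Q{\left(X,Z \right)} = \frac{13}{8}$
$l{\left(d,V \right)} = 3 + V$
$A = \frac{507}{4}$ ($A = 78 \cdot \frac{13}{8} = \frac{507}{4} \approx 126.75$)
$b = 357$ ($b = \left(45 - 96\right) \left(3 - 10\right) = \left(-51\right) \left(-7\right) = 357$)
$b + A = 357 + \frac{507}{4} = \frac{1935}{4}$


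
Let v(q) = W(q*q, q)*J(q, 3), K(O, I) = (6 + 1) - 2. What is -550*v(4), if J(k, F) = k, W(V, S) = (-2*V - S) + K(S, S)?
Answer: 68200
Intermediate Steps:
K(O, I) = 5 (K(O, I) = 7 - 2 = 5)
W(V, S) = 5 - S - 2*V (W(V, S) = (-2*V - S) + 5 = (-S - 2*V) + 5 = 5 - S - 2*V)
v(q) = q*(5 - q - 2*q**2) (v(q) = (5 - q - 2*q*q)*q = (5 - q - 2*q**2)*q = q*(5 - q - 2*q**2))
-550*v(4) = -2200*(5 - 1*4 - 2*4**2) = -2200*(5 - 4 - 2*16) = -2200*(5 - 4 - 32) = -2200*(-31) = -550*(-124) = 68200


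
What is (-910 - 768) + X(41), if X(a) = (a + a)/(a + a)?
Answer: -1677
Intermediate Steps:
X(a) = 1 (X(a) = (2*a)/((2*a)) = (2*a)*(1/(2*a)) = 1)
(-910 - 768) + X(41) = (-910 - 768) + 1 = -1678 + 1 = -1677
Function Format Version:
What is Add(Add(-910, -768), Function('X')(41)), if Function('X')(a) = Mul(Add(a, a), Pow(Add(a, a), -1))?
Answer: -1677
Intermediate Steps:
Function('X')(a) = 1 (Function('X')(a) = Mul(Mul(2, a), Pow(Mul(2, a), -1)) = Mul(Mul(2, a), Mul(Rational(1, 2), Pow(a, -1))) = 1)
Add(Add(-910, -768), Function('X')(41)) = Add(Add(-910, -768), 1) = Add(-1678, 1) = -1677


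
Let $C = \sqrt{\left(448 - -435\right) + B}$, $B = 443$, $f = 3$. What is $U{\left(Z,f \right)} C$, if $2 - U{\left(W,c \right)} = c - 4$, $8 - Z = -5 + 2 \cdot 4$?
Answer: $3 \sqrt{1326} \approx 109.24$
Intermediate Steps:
$Z = 5$ ($Z = 8 - \left(-5 + 2 \cdot 4\right) = 8 - \left(-5 + 8\right) = 8 - 3 = 5$)
$U{\left(W,c \right)} = 6 - c$ ($U{\left(W,c \right)} = 2 - \left(c - 4\right) = 2 - \left(-4 + c\right) = 6 - c$)
$C = \sqrt{1326}$ ($C = \sqrt{\left(448 - -435\right) + 443} = \sqrt{\left(448 + 435\right) + 443} = \sqrt{883 + 443} = \sqrt{1326} \approx 36.414$)
$U{\left(Z,f \right)} C = \left(6 - 3\right) \sqrt{1326} = 3 \sqrt{1326}$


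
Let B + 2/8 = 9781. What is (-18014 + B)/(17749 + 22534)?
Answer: -32933/161132 ≈ -0.20439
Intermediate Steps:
B = 39123/4 (B = -1/4 + 9781 = 39123/4 ≈ 9780.8)
(-18014 + B)/(17749 + 22534) = (-18014 + 39123/4)/(17749 + 22534) = -32933/4/40283 = -32933/4*1/40283 = -32933/161132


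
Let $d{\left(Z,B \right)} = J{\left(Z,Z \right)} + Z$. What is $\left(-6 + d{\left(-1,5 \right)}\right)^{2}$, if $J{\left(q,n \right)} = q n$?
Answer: $36$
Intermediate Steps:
$J{\left(q,n \right)} = n q$
$d{\left(Z,B \right)} = Z + Z^{2}$ ($d{\left(Z,B \right)} = Z Z + Z = Z^{2} + Z = Z + Z^{2}$)
$\left(-6 + d{\left(-1,5 \right)}\right)^{2} = \left(-6 - \left(1 - 1\right)\right)^{2} = \left(-6 - 0\right)^{2} = \left(-6 + 0\right)^{2} = \left(-6\right)^{2} = 36$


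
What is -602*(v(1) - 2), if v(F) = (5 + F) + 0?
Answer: -2408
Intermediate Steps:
v(F) = 5 + F
-602*(v(1) - 2) = -602*((5 + 1) - 2) = -602*(6 - 2) = -602*4 = -86*28 = -2408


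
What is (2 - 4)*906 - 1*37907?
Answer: -39719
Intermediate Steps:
(2 - 4)*906 - 1*37907 = -2*906 - 37907 = -1812 - 37907 = -39719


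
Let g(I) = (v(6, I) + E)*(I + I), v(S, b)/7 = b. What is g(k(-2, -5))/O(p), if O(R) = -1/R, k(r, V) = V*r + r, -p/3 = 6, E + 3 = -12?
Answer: 11808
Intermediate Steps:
E = -15 (E = -3 - 12 = -15)
v(S, b) = 7*b
p = -18 (p = -3*6 = -18)
k(r, V) = r + V*r
g(I) = 2*I*(-15 + 7*I) (g(I) = (7*I - 15)*(I + I) = (-15 + 7*I)*(2*I) = 2*I*(-15 + 7*I))
g(k(-2, -5))/O(p) = (2*(-2*(1 - 5))*(-15 + 7*(-2*(1 - 5))))/((-1/(-18))) = (2*(-2*(-4))*(-15 + 7*(-2*(-4))))/((-1*(-1/18))) = (2*8*(-15 + 7*8))/(1/18) = (2*8*(-15 + 56))*18 = (2*8*41)*18 = 656*18 = 11808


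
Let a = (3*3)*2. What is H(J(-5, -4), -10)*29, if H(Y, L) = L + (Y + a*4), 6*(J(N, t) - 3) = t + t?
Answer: 5539/3 ≈ 1846.3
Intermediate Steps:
J(N, t) = 3 + t/3 (J(N, t) = 3 + (t + t)/6 = 3 + (2*t)/6 = 3 + t/3)
a = 18 (a = 9*2 = 18)
H(Y, L) = 72 + L + Y (H(Y, L) = L + (Y + 18*4) = L + (Y + 72) = L + (72 + Y) = 72 + L + Y)
H(J(-5, -4), -10)*29 = (72 - 10 + (3 + (⅓)*(-4)))*29 = (72 - 10 + (3 - 4/3))*29 = (72 - 10 + 5/3)*29 = (191/3)*29 = 5539/3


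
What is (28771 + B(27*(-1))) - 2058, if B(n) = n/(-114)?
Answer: 1015103/38 ≈ 26713.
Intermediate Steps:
B(n) = -n/114 (B(n) = n*(-1/114) = -n/114)
(28771 + B(27*(-1))) - 2058 = (28771 - 9*(-1)/38) - 2058 = (28771 - 1/114*(-27)) - 2058 = (28771 + 9/38) - 2058 = 1093307/38 - 2058 = 1015103/38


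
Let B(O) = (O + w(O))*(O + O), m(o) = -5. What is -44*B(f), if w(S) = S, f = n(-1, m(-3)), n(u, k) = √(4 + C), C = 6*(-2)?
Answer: 1408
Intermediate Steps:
C = -12
n(u, k) = 2*I*√2 (n(u, k) = √(4 - 12) = √(-8) = 2*I*√2)
f = 2*I*√2 ≈ 2.8284*I
B(O) = 4*O² (B(O) = (O + O)*(O + O) = (2*O)*(2*O) = 4*O²)
-44*B(f) = -176*(2*I*√2)² = -176*(-8) = -44*(-32) = 1408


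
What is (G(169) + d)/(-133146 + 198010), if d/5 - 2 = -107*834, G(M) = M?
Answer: -446011/64864 ≈ -6.8761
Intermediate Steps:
d = -446180 (d = 10 + 5*(-107*834) = 10 + 5*(-89238) = 10 - 446190 = -446180)
(G(169) + d)/(-133146 + 198010) = (169 - 446180)/(-133146 + 198010) = -446011/64864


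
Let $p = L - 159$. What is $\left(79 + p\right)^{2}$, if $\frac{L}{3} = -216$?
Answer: $529984$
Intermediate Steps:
$L = -648$ ($L = 3 \left(-216\right) = -648$)
$p = -807$ ($p = -648 - 159 = -807$)
$\left(79 + p\right)^{2} = \left(79 - 807\right)^{2} = \left(-728\right)^{2} = 529984$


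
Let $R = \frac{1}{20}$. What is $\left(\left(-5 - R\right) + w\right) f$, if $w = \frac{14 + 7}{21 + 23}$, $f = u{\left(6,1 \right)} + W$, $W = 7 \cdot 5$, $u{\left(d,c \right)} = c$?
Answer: $- \frac{9054}{55} \approx -164.62$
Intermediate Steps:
$W = 35$
$R = \frac{1}{20} \approx 0.05$
$f = 36$ ($f = 1 + 35 = 36$)
$w = \frac{21}{44} \approx 0.47727$
$\left(\left(-5 - R\right) + w\right) f = \left(\left(-5 - \frac{1}{20}\right) + \frac{21}{44}\right) 36 = \left(- \frac{101}{20} + \frac{21}{44}\right) 36 = \left(- \frac{503}{110}\right) 36 = - \frac{9054}{55}$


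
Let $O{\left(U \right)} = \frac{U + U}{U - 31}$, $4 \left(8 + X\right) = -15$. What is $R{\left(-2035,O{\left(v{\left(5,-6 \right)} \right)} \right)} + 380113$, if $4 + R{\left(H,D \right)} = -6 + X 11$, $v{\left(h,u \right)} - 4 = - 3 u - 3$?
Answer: $\frac{1519895}{4} \approx 3.7997 \cdot 10^{5}$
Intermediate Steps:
$X = - \frac{47}{4}$ ($X = -8 + \frac{1}{4} \left(-15\right) = -8 - \frac{15}{4} = - \frac{47}{4} \approx -11.75$)
$v{\left(h,u \right)} = 1 - 3 u$ ($v{\left(h,u \right)} = 4 - \left(3 + 3 u\right) = 1 - 3 u$)
$O{\left(U \right)} = \frac{2 U}{-31 + U}$
$R{\left(H,D \right)} = - \frac{557}{4}$ ($R{\left(H,D \right)} = -4 - \frac{541}{4} = - \frac{557}{4}$)
$R{\left(-2035,O{\left(v{\left(5,-6 \right)} \right)} \right)} + 380113 = - \frac{557}{4} + 380113 = \frac{1519895}{4}$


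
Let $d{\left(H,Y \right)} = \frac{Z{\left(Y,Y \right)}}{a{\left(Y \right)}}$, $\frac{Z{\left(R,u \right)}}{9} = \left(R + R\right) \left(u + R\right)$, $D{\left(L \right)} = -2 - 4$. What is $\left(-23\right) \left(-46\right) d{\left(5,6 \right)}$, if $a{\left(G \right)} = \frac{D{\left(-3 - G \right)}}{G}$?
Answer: $-1371168$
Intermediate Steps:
$D{\left(L \right)} = -6$
$Z{\left(R,u \right)} = 18 R \left(R + u\right)$ ($Z{\left(R,u \right)} = 9 \left(R + R\right) \left(u + R\right) = 9 \cdot 2 R \left(R + u\right) = 18 R \left(R + u\right)$)
$a{\left(G \right)} = - \frac{6}{G}$
$d{\left(H,Y \right)} = - 6 Y^{3}$ ($d{\left(H,Y \right)} = \frac{18 Y \left(Y + Y\right)}{\left(-6\right) \frac{1}{Y}} = 18 Y 2 Y \left(- \frac{Y}{6}\right) = 36 Y^{2} \left(- \frac{Y}{6}\right) = - 6 Y^{3}$)
$\left(-23\right) \left(-46\right) d{\left(5,6 \right)} = \left(-23\right) \left(-46\right) \left(- 6 \cdot 6^{3}\right) = 1058 \left(\left(-6\right) 216\right) = 1058 \left(-1296\right) = -1371168$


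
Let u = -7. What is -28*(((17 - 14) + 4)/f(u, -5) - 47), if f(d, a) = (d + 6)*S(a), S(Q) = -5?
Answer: 6384/5 ≈ 1276.8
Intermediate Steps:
f(d, a) = -30 - 5*d (f(d, a) = (d + 6)*(-5) = (6 + d)*(-5) = -30 - 5*d)
-28*(((17 - 14) + 4)/f(u, -5) - 47) = -28*(((17 - 14) + 4)/(-30 - 5*(-7)) - 47) = -28*((3 + 4)/(-30 + 35) - 47) = -28*(7/5 - 47) = -28*(-228/5) = 6384/5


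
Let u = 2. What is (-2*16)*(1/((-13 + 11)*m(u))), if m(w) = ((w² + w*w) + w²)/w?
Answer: 8/3 ≈ 2.6667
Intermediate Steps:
m(w) = 3*w (m(w) = ((w² + w²) + w²)/w = (2*w² + w²)/w = (3*w²)/w = 3*w)
(-2*16)*(1/((-13 + 11)*m(u))) = (-2*16)*(1/((-13 + 11)*((3*2)))) = -32/((-2)*6) = -(-16)/6 = -32*(-1/12) = 8/3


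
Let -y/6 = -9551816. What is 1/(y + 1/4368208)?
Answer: 4368208/250345914394369 ≈ 1.7449e-8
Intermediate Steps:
y = 57310896 (y = -6*(-9551816) = 57310896)
1/(y + 1/4368208) = 1/(57310896 + 1/4368208) = 1/(250345914394369/4368208) = 4368208/250345914394369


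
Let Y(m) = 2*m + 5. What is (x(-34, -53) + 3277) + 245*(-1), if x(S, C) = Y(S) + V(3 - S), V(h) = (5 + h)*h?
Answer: 4523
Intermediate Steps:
Y(m) = 5 + 2*m
V(h) = h*(5 + h)
x(S, C) = 5 + 2*S + (3 - S)*(8 - S) (x(S, C) = (5 + 2*S) + (3 - S)*(5 + (3 - S)) = (5 + 2*S) + (3 - S)*(8 - S) = 5 + 2*S + (3 - S)*(8 - S))
(x(-34, -53) + 3277) + 245*(-1) = ((29 + (-34)**2 - 9*(-34)) + 3277) + 245*(-1) = ((29 + 1156 + 306) + 3277) - 245 = (1491 + 3277) - 245 = 4768 - 245 = 4523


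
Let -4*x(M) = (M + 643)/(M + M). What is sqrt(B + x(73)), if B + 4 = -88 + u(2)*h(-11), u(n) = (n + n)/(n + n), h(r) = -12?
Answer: 3*I*sqrt(249222)/146 ≈ 10.258*I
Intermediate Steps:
x(M) = -(643 + M)/(8*M) (x(M) = -(M + 643)/(4*(M + M)) = -(643 + M)/(4*(2*M)) = -(643 + M)*1/(2*M)/4 = -(643 + M)/(8*M))
u(n) = 1 (u(n) = (2*n)/((2*n)) = (2*n)*(1/(2*n)) = 1)
B = -104 (B = -4 + (-88 + 1*(-12)) = -4 + (-88 - 12) = -4 - 100 = -104)
sqrt(B + x(73)) = sqrt(-104 + (1/8)*(-643 - 1*73)/73) = sqrt(-104 + (1/8)*(1/73)*(-643 - 73)) = sqrt(-104 + (1/8)*(1/73)*(-716)) = sqrt(-104 - 179/146) = sqrt(-15363/146) = 3*I*sqrt(249222)/146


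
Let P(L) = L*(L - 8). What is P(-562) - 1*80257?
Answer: 240083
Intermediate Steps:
P(L) = L*(-8 + L)
P(-562) - 1*80257 = -562*(-8 - 562) - 1*80257 = -562*(-570) - 80257 = 320340 - 80257 = 240083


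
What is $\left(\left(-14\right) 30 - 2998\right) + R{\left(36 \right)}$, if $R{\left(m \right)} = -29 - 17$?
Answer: $-3464$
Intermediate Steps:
$R{\left(m \right)} = -46$
$\left(\left(-14\right) 30 - 2998\right) + R{\left(36 \right)} = \left(\left(-14\right) 30 - 2998\right) - 46 = \left(-420 - 2998\right) - 46 = -3418 - 46 = -3464$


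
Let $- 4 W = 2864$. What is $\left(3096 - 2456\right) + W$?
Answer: $-76$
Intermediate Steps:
$W = -716$ ($W = \left(- \frac{1}{4}\right) 2864 = -716$)
$\left(3096 - 2456\right) + W = \left(3096 - 2456\right) - 716 = 640 - 716 = -76$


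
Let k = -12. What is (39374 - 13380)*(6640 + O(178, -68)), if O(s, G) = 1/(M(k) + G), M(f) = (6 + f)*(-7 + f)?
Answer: 3969816677/23 ≈ 1.7260e+8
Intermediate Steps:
M(f) = (-7 + f)*(6 + f)
O(s, G) = 1/(114 + G) (O(s, G) = 1/((-42 + (-12)² - 1*(-12)) + G) = 1/((-42 + 144 + 12) + G) = 1/(114 + G))
(39374 - 13380)*(6640 + O(178, -68)) = (39374 - 13380)*(6640 + 1/(114 - 68)) = 25994*(6640 + 1/46) = 25994*(305441/46) = 3969816677/23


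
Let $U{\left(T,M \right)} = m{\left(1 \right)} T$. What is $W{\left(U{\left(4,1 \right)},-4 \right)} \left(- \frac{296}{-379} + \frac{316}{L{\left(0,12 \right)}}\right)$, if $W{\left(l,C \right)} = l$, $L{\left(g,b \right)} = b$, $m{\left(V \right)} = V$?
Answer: $\frac{123316}{1137} \approx 108.46$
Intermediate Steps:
$U{\left(T,M \right)} = T$ ($U{\left(T,M \right)} = 1 T = T$)
$W{\left(U{\left(4,1 \right)},-4 \right)} \left(- \frac{296}{-379} + \frac{316}{L{\left(0,12 \right)}}\right) = 4 \left(- \frac{296}{-379} + \frac{316}{12}\right) = 4 \left(\left(-296\right) \left(- \frac{1}{379}\right) + 316 \cdot \frac{1}{12}\right) = 4 \left(\frac{296}{379} + \frac{79}{3}\right) = 4 \cdot \frac{30829}{1137} = \frac{123316}{1137}$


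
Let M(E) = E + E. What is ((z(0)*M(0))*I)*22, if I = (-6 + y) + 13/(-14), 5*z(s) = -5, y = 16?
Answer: 0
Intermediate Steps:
M(E) = 2*E
z(s) = -1 (z(s) = (⅕)*(-5) = -1)
I = 127/14 (I = (-6 + 16) + 13/(-14) = 10 + 13*(-1/14) = 10 - 13/14 = 127/14 ≈ 9.0714)
((z(0)*M(0))*I)*22 = (-2*0*(127/14))*22 = (-1*0*(127/14))*22 = (0*(127/14))*22 = 0*22 = 0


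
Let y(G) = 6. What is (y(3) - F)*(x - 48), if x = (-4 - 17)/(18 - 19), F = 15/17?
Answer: -2349/17 ≈ -138.18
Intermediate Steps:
F = 15/17 (F = 15*(1/17) = 15/17 ≈ 0.88235)
x = 21 (x = -21/(-1) = -21*(-1) = 21)
(y(3) - F)*(x - 48) = (6 - 1*15/17)*(21 - 48) = (6 - 15/17)*(-27) = (87/17)*(-27) = -2349/17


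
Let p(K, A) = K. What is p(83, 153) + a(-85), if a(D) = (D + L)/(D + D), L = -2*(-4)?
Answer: 14187/170 ≈ 83.453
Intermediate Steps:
L = 8
a(D) = (8 + D)/(2*D) (a(D) = (D + 8)/(D + D) = (8 + D)/((2*D)) = (8 + D)*(1/(2*D)) = (8 + D)/(2*D))
p(83, 153) + a(-85) = 83 + (1/2)*(8 - 85)/(-85) = 83 + (1/2)*(-1/85)*(-77) = 83 + 77/170 = 14187/170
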